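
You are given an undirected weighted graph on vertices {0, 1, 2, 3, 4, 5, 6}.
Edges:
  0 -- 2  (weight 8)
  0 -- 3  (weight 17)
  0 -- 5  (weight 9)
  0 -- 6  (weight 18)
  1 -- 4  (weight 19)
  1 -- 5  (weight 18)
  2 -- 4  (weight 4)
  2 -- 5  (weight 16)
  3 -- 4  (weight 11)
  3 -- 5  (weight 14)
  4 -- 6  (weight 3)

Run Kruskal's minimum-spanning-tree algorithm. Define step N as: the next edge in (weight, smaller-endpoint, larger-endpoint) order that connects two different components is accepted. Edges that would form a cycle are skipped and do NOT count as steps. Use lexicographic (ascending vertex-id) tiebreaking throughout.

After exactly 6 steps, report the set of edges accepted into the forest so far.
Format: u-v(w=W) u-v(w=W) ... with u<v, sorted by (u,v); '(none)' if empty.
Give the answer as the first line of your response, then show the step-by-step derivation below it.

0-2(w=8) 0-5(w=9) 1-5(w=18) 2-4(w=4) 3-4(w=11) 4-6(w=3)

step 1: add edge 4-6 (w=3); MST = {4-6(w=3)}
step 2: add edge 2-4 (w=4); MST = {2-4(w=4) 4-6(w=3)}
step 3: add edge 0-2 (w=8); MST = {0-2(w=8) 2-4(w=4) 4-6(w=3)}
step 4: add edge 0-5 (w=9); MST = {0-2(w=8) 0-5(w=9) 2-4(w=4) 4-6(w=3)}
step 5: add edge 3-4 (w=11); MST = {0-2(w=8) 0-5(w=9) 2-4(w=4) 3-4(w=11) 4-6(w=3)}
step 6: add edge 1-5 (w=18); MST = {0-2(w=8) 0-5(w=9) 1-5(w=18) 2-4(w=4) 3-4(w=11) 4-6(w=3)}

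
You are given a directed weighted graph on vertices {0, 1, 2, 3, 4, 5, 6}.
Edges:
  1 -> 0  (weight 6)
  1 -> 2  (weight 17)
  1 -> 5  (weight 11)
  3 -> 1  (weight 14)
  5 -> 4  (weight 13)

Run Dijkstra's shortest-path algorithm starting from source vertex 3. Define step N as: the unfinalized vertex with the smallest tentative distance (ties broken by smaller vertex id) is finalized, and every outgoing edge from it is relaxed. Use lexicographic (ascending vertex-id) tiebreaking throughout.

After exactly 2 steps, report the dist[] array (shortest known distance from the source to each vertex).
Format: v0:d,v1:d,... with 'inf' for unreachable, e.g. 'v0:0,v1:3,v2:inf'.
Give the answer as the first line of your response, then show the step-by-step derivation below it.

v0:20,v1:14,v2:31,v3:0,v4:inf,v5:25,v6:inf

step 1: dist = v0:inf,v1:14,v2:inf,v3:0,v4:inf,v5:inf,v6:inf
step 2: dist = v0:20,v1:14,v2:31,v3:0,v4:inf,v5:25,v6:inf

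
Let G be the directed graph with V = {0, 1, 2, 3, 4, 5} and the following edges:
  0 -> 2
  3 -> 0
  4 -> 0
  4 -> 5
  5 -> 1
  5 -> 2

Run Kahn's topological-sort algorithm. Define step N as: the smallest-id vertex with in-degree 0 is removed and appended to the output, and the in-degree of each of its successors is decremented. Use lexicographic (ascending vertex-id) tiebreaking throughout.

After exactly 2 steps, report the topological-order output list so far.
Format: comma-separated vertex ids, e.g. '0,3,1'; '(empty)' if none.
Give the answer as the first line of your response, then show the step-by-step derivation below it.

3,4

step 1: output 3; order=[3]; indeg=(1,1,2,0,0,1)
step 2: output 4; order=[3,4]; indeg=(0,1,2,0,0,0)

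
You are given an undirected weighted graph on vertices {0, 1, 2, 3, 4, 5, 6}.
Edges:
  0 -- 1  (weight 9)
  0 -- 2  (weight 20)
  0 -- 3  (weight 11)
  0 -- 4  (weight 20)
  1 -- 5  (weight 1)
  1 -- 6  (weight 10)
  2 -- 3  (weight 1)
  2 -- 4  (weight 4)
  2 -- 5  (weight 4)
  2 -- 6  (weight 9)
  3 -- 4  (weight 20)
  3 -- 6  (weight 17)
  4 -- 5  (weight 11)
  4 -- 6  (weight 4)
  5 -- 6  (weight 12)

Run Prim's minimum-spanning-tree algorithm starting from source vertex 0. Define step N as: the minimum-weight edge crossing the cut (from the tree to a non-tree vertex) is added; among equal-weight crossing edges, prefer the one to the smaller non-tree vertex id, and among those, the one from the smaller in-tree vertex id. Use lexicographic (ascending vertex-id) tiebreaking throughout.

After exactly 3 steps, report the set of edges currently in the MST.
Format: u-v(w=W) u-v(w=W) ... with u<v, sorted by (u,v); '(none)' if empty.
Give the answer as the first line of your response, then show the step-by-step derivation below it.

0-1(w=9) 1-5(w=1) 2-5(w=4)

step 1: add edge 0-1 (w=9); MST = {0-1(w=9)}
step 2: add edge 1-5 (w=1); MST = {0-1(w=9) 1-5(w=1)}
step 3: add edge 2-5 (w=4); MST = {0-1(w=9) 1-5(w=1) 2-5(w=4)}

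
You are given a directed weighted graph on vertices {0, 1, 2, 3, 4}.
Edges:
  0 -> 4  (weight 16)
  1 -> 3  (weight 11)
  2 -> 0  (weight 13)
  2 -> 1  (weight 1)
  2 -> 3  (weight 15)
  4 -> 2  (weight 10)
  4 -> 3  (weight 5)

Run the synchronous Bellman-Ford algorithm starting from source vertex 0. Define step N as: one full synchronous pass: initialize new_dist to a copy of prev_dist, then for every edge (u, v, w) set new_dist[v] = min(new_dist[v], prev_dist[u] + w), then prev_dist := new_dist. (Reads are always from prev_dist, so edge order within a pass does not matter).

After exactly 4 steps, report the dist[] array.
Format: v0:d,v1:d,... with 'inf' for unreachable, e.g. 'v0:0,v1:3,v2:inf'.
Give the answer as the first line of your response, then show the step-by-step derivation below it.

v0:0,v1:27,v2:26,v3:21,v4:16

step 1: dist = v0:0,v1:inf,v2:inf,v3:inf,v4:16
step 2: dist = v0:0,v1:inf,v2:26,v3:21,v4:16
step 3: dist = v0:0,v1:27,v2:26,v3:21,v4:16
step 4: dist = v0:0,v1:27,v2:26,v3:21,v4:16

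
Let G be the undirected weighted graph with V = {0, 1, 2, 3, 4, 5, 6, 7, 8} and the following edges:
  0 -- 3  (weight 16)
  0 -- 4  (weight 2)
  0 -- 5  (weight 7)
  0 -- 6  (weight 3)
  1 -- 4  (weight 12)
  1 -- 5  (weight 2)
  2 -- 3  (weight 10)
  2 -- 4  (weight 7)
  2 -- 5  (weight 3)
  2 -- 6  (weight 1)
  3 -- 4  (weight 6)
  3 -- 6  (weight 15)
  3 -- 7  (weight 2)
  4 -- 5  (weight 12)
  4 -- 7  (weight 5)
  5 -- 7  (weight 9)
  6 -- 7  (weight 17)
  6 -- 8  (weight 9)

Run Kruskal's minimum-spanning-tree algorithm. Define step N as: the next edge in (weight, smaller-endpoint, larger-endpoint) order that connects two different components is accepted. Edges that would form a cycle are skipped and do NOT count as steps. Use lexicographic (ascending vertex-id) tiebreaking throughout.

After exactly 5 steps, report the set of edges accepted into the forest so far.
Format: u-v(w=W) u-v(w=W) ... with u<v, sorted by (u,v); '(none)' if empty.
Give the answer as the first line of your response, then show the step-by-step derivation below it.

0-4(w=2) 0-6(w=3) 1-5(w=2) 2-6(w=1) 3-7(w=2)

step 1: add edge 2-6 (w=1); MST = {2-6(w=1)}
step 2: add edge 0-4 (w=2); MST = {0-4(w=2) 2-6(w=1)}
step 3: add edge 1-5 (w=2); MST = {0-4(w=2) 1-5(w=2) 2-6(w=1)}
step 4: add edge 3-7 (w=2); MST = {0-4(w=2) 1-5(w=2) 2-6(w=1) 3-7(w=2)}
step 5: add edge 0-6 (w=3); MST = {0-4(w=2) 0-6(w=3) 1-5(w=2) 2-6(w=1) 3-7(w=2)}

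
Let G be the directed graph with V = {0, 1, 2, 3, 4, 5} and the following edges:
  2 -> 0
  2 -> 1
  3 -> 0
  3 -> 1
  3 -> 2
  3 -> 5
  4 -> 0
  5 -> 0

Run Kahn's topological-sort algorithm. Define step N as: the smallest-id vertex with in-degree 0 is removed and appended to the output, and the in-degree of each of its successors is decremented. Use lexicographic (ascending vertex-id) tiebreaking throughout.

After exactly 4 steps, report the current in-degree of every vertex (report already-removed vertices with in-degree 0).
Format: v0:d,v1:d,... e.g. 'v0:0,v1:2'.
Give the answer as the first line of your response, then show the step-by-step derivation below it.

v0:1,v1:0,v2:0,v3:0,v4:0,v5:0

step 1: output 3; order=[3]; indeg=(3,1,0,0,0,0)
step 2: output 2; order=[3,2]; indeg=(2,0,0,0,0,0)
step 3: output 1; order=[3,2,1]; indeg=(2,0,0,0,0,0)
step 4: output 4; order=[3,2,1,4]; indeg=(1,0,0,0,0,0)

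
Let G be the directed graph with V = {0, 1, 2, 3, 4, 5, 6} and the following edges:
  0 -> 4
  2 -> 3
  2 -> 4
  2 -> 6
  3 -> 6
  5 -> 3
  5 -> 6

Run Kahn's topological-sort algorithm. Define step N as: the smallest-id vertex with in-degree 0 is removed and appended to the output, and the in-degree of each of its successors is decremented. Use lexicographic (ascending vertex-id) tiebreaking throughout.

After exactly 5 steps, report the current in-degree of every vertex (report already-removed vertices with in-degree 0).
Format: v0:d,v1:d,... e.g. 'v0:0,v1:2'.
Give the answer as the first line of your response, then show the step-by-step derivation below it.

v0:0,v1:0,v2:0,v3:0,v4:0,v5:0,v6:1

step 1: output 0; order=[0]; indeg=(0,0,0,2,1,0,3)
step 2: output 1; order=[0,1]; indeg=(0,0,0,2,1,0,3)
step 3: output 2; order=[0,1,2]; indeg=(0,0,0,1,0,0,2)
step 4: output 4; order=[0,1,2,4]; indeg=(0,0,0,1,0,0,2)
step 5: output 5; order=[0,1,2,4,5]; indeg=(0,0,0,0,0,0,1)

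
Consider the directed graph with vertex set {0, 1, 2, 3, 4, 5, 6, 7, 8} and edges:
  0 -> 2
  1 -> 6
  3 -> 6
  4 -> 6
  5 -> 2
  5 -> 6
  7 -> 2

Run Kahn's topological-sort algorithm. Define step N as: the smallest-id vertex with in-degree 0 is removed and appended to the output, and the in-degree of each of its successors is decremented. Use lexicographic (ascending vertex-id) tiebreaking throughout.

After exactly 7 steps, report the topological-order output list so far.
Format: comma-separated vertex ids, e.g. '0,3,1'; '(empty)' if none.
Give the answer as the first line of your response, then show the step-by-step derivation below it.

0,1,3,4,5,6,7

step 1: output 0; order=[0]; indeg=(0,0,2,0,0,0,4,0,0)
step 2: output 1; order=[0,1]; indeg=(0,0,2,0,0,0,3,0,0)
step 3: output 3; order=[0,1,3]; indeg=(0,0,2,0,0,0,2,0,0)
step 4: output 4; order=[0,1,3,4]; indeg=(0,0,2,0,0,0,1,0,0)
step 5: output 5; order=[0,1,3,4,5]; indeg=(0,0,1,0,0,0,0,0,0)
step 6: output 6; order=[0,1,3,4,5,6]; indeg=(0,0,1,0,0,0,0,0,0)
step 7: output 7; order=[0,1,3,4,5,6,7]; indeg=(0,0,0,0,0,0,0,0,0)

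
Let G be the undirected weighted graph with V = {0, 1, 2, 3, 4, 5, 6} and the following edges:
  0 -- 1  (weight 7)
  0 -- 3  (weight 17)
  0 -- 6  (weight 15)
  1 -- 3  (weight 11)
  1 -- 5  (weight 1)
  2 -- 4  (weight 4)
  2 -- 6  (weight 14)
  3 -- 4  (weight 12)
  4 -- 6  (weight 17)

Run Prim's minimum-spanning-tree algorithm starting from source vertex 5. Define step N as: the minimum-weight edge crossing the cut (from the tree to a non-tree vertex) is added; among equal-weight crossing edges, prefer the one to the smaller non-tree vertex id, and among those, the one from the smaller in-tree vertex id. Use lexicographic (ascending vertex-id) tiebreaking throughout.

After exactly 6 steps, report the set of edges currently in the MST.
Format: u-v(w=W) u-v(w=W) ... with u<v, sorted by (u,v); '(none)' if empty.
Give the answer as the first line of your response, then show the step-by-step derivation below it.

0-1(w=7) 1-3(w=11) 1-5(w=1) 2-4(w=4) 2-6(w=14) 3-4(w=12)

step 1: add edge 1-5 (w=1); MST = {1-5(w=1)}
step 2: add edge 0-1 (w=7); MST = {0-1(w=7) 1-5(w=1)}
step 3: add edge 1-3 (w=11); MST = {0-1(w=7) 1-3(w=11) 1-5(w=1)}
step 4: add edge 3-4 (w=12); MST = {0-1(w=7) 1-3(w=11) 1-5(w=1) 3-4(w=12)}
step 5: add edge 2-4 (w=4); MST = {0-1(w=7) 1-3(w=11) 1-5(w=1) 2-4(w=4) 3-4(w=12)}
step 6: add edge 2-6 (w=14); MST = {0-1(w=7) 1-3(w=11) 1-5(w=1) 2-4(w=4) 2-6(w=14) 3-4(w=12)}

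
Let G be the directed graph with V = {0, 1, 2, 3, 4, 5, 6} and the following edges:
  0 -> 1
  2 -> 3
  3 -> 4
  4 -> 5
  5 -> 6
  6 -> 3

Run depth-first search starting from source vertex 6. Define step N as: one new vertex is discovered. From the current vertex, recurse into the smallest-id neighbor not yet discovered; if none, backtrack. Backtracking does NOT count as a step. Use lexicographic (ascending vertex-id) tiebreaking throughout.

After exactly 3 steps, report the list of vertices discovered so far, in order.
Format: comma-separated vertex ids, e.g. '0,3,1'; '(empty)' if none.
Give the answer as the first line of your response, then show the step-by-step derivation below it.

6,3,4

step 1: discover 6; path=6; order=6
step 2: discover 3; path=6>3; order=6,3
step 3: discover 4; path=6>3>4; order=6,3,4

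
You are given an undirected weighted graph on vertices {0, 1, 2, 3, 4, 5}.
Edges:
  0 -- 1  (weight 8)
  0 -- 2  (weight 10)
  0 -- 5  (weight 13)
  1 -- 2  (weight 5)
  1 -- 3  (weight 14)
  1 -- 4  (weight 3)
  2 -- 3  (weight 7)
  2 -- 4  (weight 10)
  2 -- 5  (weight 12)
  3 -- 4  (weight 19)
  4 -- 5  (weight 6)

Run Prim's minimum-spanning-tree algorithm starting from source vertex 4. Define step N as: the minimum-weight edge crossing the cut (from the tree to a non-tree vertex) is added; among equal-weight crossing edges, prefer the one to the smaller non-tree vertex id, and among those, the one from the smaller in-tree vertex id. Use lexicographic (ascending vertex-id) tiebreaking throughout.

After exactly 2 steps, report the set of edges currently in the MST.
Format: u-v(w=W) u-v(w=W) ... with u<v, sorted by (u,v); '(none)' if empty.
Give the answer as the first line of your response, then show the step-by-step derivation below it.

1-2(w=5) 1-4(w=3)

step 1: add edge 1-4 (w=3); MST = {1-4(w=3)}
step 2: add edge 1-2 (w=5); MST = {1-2(w=5) 1-4(w=3)}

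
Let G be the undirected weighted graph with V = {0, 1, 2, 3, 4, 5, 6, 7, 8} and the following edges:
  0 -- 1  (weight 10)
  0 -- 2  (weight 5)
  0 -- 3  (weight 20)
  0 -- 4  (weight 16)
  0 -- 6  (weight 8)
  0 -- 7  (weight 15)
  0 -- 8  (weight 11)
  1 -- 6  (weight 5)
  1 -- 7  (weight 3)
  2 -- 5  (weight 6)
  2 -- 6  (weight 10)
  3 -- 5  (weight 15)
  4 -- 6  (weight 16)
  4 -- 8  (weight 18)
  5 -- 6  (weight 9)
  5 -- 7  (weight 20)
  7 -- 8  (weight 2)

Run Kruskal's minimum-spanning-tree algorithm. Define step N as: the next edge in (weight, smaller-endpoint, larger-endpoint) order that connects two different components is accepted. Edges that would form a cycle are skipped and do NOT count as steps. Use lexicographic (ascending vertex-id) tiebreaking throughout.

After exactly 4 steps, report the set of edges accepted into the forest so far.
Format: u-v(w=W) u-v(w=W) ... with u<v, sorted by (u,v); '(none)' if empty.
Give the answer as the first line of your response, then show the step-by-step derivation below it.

0-2(w=5) 1-6(w=5) 1-7(w=3) 7-8(w=2)

step 1: add edge 7-8 (w=2); MST = {7-8(w=2)}
step 2: add edge 1-7 (w=3); MST = {1-7(w=3) 7-8(w=2)}
step 3: add edge 0-2 (w=5); MST = {0-2(w=5) 1-7(w=3) 7-8(w=2)}
step 4: add edge 1-6 (w=5); MST = {0-2(w=5) 1-6(w=5) 1-7(w=3) 7-8(w=2)}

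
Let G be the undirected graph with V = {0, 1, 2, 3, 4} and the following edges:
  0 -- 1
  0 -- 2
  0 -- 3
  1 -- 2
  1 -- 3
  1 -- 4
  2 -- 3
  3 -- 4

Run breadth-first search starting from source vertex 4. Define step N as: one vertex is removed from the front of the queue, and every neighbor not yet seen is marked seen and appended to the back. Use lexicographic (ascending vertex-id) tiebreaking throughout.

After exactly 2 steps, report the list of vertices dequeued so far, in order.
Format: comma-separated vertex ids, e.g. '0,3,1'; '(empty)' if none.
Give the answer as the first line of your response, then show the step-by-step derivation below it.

4,1

step 1: dequeue 4; queue=[1,3]; order=4
step 2: dequeue 1; queue=[3,0,2]; order=4,1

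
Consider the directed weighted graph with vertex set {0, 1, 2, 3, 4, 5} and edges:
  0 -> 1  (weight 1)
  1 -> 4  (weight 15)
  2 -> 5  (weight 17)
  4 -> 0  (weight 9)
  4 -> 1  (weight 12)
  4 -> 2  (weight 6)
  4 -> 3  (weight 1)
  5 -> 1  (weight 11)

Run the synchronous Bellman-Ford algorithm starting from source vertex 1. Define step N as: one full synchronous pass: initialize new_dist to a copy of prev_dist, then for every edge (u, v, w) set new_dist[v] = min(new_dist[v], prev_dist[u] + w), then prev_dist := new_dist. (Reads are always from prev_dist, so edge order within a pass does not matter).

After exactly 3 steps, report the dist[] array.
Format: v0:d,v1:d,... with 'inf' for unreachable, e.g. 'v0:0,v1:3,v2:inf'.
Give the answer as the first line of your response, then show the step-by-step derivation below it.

v0:24,v1:0,v2:21,v3:16,v4:15,v5:38

step 1: dist = v0:inf,v1:0,v2:inf,v3:inf,v4:15,v5:inf
step 2: dist = v0:24,v1:0,v2:21,v3:16,v4:15,v5:inf
step 3: dist = v0:24,v1:0,v2:21,v3:16,v4:15,v5:38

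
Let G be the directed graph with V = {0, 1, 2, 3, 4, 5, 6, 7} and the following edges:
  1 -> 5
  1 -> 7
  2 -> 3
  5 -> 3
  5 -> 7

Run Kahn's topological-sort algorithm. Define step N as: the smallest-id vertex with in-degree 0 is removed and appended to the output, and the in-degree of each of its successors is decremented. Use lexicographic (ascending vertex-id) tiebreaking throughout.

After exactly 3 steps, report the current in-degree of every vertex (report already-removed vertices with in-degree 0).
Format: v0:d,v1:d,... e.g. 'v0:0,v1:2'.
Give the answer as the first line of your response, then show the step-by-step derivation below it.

v0:0,v1:0,v2:0,v3:1,v4:0,v5:0,v6:0,v7:1

step 1: output 0; order=[0]; indeg=(0,0,0,2,0,1,0,2)
step 2: output 1; order=[0,1]; indeg=(0,0,0,2,0,0,0,1)
step 3: output 2; order=[0,1,2]; indeg=(0,0,0,1,0,0,0,1)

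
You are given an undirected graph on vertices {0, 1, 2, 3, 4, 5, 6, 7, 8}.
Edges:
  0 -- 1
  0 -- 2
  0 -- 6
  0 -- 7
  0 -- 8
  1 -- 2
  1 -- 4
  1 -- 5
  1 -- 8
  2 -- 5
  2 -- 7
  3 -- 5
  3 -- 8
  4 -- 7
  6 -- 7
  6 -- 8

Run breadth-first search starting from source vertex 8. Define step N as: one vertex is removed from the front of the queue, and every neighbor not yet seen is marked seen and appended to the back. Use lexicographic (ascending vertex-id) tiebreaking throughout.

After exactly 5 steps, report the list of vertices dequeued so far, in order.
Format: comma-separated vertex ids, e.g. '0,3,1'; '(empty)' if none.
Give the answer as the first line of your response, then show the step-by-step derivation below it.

8,0,1,3,6

step 1: dequeue 8; queue=[0,1,3,6]; order=8
step 2: dequeue 0; queue=[1,3,6,2,7]; order=8,0
step 3: dequeue 1; queue=[3,6,2,7,4,5]; order=8,0,1
step 4: dequeue 3; queue=[6,2,7,4,5]; order=8,0,1,3
step 5: dequeue 6; queue=[2,7,4,5]; order=8,0,1,3,6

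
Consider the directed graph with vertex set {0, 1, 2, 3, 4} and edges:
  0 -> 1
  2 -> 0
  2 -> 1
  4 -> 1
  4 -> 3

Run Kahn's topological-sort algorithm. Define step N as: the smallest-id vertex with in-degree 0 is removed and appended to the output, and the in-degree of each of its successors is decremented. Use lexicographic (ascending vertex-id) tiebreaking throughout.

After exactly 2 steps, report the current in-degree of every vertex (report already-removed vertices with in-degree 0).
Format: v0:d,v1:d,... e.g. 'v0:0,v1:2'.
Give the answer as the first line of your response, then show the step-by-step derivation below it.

v0:0,v1:1,v2:0,v3:1,v4:0

step 1: output 2; order=[2]; indeg=(0,2,0,1,0)
step 2: output 0; order=[2,0]; indeg=(0,1,0,1,0)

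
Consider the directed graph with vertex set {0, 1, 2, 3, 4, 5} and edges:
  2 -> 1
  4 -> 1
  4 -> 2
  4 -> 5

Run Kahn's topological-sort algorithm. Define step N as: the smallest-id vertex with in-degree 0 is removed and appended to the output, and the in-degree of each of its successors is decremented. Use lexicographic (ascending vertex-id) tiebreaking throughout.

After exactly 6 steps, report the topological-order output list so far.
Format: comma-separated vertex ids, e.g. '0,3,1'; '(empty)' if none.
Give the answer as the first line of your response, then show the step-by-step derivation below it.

0,3,4,2,1,5

step 1: output 0; order=[0]; indeg=(0,2,1,0,0,1)
step 2: output 3; order=[0,3]; indeg=(0,2,1,0,0,1)
step 3: output 4; order=[0,3,4]; indeg=(0,1,0,0,0,0)
step 4: output 2; order=[0,3,4,2]; indeg=(0,0,0,0,0,0)
step 5: output 1; order=[0,3,4,2,1]; indeg=(0,0,0,0,0,0)
step 6: output 5; order=[0,3,4,2,1,5]; indeg=(0,0,0,0,0,0)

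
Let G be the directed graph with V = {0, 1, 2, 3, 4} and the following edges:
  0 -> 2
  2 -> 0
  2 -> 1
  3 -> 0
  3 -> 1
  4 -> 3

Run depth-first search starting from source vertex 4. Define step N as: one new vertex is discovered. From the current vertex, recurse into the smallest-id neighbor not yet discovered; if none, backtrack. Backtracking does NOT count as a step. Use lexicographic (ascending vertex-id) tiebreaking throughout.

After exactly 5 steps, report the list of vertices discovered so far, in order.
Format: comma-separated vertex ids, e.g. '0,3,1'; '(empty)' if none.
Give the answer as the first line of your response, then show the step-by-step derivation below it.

4,3,0,2,1

step 1: discover 4; path=4; order=4
step 2: discover 3; path=4>3; order=4,3
step 3: discover 0; path=4>3>0; order=4,3,0
step 4: discover 2; path=4>3>0>2; order=4,3,0,2
step 5: discover 1; path=4>3>0>2>1; order=4,3,0,2,1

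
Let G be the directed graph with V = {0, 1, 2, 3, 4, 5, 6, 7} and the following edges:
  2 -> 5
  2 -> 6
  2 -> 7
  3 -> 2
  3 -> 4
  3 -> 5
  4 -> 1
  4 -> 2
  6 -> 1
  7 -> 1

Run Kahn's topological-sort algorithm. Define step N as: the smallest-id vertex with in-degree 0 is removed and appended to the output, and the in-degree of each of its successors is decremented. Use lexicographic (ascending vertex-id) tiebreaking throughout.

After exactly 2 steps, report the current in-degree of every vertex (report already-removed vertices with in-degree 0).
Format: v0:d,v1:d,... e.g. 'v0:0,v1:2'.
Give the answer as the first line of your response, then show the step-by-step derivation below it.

v0:0,v1:3,v2:1,v3:0,v4:0,v5:1,v6:1,v7:1

step 1: output 0; order=[0]; indeg=(0,3,2,0,1,2,1,1)
step 2: output 3; order=[0,3]; indeg=(0,3,1,0,0,1,1,1)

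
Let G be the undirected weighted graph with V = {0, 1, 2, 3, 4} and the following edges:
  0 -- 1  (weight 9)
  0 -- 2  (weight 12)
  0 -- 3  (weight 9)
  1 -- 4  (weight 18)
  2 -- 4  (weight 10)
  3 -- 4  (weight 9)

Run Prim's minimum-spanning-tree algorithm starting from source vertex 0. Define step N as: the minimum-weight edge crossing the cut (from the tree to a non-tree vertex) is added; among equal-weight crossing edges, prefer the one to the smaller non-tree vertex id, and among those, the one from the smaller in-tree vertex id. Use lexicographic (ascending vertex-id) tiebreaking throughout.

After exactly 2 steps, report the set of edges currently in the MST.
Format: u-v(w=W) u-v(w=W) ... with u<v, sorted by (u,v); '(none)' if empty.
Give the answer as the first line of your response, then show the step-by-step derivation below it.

0-1(w=9) 0-3(w=9)

step 1: add edge 0-1 (w=9); MST = {0-1(w=9)}
step 2: add edge 0-3 (w=9); MST = {0-1(w=9) 0-3(w=9)}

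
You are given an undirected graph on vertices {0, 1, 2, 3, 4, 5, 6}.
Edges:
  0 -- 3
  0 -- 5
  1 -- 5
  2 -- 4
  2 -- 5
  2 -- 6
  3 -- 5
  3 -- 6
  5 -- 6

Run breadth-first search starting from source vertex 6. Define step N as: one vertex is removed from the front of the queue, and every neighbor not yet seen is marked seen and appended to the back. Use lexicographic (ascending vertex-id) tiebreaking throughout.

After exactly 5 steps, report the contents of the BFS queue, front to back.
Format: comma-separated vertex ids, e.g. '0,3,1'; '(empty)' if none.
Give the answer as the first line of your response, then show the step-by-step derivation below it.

0,1

step 1: dequeue 6; queue=[2,3,5]; order=6
step 2: dequeue 2; queue=[3,5,4]; order=6,2
step 3: dequeue 3; queue=[5,4,0]; order=6,2,3
step 4: dequeue 5; queue=[4,0,1]; order=6,2,3,5
step 5: dequeue 4; queue=[0,1]; order=6,2,3,5,4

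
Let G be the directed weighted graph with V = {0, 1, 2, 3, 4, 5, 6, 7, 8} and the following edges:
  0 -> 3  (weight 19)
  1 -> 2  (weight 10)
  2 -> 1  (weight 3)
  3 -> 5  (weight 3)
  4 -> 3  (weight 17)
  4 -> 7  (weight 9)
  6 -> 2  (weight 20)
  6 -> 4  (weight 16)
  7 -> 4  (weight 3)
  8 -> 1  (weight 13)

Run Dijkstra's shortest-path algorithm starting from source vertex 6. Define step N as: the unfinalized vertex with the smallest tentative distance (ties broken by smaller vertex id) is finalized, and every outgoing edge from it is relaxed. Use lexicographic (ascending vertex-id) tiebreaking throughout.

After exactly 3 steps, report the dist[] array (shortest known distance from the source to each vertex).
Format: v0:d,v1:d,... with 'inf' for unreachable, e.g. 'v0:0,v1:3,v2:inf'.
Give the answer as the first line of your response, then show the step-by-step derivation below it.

v0:inf,v1:23,v2:20,v3:33,v4:16,v5:inf,v6:0,v7:25,v8:inf

step 1: dist = v0:inf,v1:inf,v2:20,v3:inf,v4:16,v5:inf,v6:0,v7:inf,v8:inf
step 2: dist = v0:inf,v1:inf,v2:20,v3:33,v4:16,v5:inf,v6:0,v7:25,v8:inf
step 3: dist = v0:inf,v1:23,v2:20,v3:33,v4:16,v5:inf,v6:0,v7:25,v8:inf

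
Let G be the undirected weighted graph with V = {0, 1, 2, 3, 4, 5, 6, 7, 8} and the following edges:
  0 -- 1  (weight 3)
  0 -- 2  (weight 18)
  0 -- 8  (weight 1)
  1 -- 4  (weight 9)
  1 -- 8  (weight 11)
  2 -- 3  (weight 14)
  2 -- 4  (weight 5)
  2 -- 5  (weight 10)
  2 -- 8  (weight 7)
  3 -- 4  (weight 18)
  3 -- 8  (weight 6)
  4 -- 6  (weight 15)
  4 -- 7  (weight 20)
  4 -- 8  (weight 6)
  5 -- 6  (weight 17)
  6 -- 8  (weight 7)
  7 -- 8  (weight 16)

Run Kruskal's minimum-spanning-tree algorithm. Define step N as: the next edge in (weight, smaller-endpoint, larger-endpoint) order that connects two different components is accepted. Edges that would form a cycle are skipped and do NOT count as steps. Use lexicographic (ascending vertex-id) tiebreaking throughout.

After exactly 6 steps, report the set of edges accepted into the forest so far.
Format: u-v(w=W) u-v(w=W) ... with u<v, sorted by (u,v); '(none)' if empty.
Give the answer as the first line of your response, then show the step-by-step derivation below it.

0-1(w=3) 0-8(w=1) 2-4(w=5) 3-8(w=6) 4-8(w=6) 6-8(w=7)

step 1: add edge 0-8 (w=1); MST = {0-8(w=1)}
step 2: add edge 0-1 (w=3); MST = {0-1(w=3) 0-8(w=1)}
step 3: add edge 2-4 (w=5); MST = {0-1(w=3) 0-8(w=1) 2-4(w=5)}
step 4: add edge 3-8 (w=6); MST = {0-1(w=3) 0-8(w=1) 2-4(w=5) 3-8(w=6)}
step 5: add edge 4-8 (w=6); MST = {0-1(w=3) 0-8(w=1) 2-4(w=5) 3-8(w=6) 4-8(w=6)}
step 6: add edge 6-8 (w=7); MST = {0-1(w=3) 0-8(w=1) 2-4(w=5) 3-8(w=6) 4-8(w=6) 6-8(w=7)}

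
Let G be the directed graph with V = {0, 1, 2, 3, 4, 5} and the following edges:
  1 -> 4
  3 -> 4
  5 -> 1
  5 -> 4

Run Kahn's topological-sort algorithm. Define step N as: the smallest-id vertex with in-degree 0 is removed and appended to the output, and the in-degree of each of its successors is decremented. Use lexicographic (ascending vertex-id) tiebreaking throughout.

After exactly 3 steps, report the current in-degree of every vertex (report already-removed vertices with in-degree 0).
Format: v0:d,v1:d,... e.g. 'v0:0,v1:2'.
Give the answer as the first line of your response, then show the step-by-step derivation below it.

v0:0,v1:1,v2:0,v3:0,v4:2,v5:0

step 1: output 0; order=[0]; indeg=(0,1,0,0,3,0)
step 2: output 2; order=[0,2]; indeg=(0,1,0,0,3,0)
step 3: output 3; order=[0,2,3]; indeg=(0,1,0,0,2,0)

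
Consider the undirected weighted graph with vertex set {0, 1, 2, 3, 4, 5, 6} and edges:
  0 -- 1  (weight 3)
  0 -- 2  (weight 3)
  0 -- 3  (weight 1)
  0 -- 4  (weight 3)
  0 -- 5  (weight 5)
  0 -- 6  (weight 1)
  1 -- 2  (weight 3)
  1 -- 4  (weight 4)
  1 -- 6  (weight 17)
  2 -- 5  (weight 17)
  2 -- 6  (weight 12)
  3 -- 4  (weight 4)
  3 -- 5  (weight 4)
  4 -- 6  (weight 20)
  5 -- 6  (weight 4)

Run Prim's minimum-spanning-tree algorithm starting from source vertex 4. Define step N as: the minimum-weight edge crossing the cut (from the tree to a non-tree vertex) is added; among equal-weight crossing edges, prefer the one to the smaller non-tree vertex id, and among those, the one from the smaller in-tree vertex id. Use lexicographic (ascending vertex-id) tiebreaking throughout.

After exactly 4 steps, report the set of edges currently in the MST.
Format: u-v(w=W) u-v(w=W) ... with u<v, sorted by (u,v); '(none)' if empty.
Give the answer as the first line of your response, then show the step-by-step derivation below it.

0-1(w=3) 0-3(w=1) 0-4(w=3) 0-6(w=1)

step 1: add edge 0-4 (w=3); MST = {0-4(w=3)}
step 2: add edge 0-3 (w=1); MST = {0-3(w=1) 0-4(w=3)}
step 3: add edge 0-6 (w=1); MST = {0-3(w=1) 0-4(w=3) 0-6(w=1)}
step 4: add edge 0-1 (w=3); MST = {0-1(w=3) 0-3(w=1) 0-4(w=3) 0-6(w=1)}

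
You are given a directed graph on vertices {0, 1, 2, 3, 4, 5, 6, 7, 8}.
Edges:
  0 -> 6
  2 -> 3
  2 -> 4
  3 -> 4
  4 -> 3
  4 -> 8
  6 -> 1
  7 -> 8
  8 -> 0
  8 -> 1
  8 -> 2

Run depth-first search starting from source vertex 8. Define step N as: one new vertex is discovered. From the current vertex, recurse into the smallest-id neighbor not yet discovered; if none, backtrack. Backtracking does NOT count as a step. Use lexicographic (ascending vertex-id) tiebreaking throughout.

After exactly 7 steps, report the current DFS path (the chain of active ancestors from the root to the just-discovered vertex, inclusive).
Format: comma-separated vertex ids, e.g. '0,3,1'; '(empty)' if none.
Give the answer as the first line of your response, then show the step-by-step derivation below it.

8,2,3,4

step 1: discover 8; path=8; order=8
step 2: discover 0; path=8>0; order=8,0
step 3: discover 6; path=8>0>6; order=8,0,6
step 4: discover 1; path=8>0>6>1; order=8,0,6,1
step 5: discover 2; path=8>2; order=8,0,6,1,2
step 6: discover 3; path=8>2>3; order=8,0,6,1,2,3
step 7: discover 4; path=8>2>3>4; order=8,0,6,1,2,3,4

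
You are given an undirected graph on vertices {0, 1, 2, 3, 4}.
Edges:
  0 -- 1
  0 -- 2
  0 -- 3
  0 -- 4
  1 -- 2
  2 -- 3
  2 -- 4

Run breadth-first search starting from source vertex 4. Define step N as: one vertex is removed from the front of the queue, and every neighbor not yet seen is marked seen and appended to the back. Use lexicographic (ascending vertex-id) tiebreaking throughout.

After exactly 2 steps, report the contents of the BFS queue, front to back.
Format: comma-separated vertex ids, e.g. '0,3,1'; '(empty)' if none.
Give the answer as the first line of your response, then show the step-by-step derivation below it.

2,1,3

step 1: dequeue 4; queue=[0,2]; order=4
step 2: dequeue 0; queue=[2,1,3]; order=4,0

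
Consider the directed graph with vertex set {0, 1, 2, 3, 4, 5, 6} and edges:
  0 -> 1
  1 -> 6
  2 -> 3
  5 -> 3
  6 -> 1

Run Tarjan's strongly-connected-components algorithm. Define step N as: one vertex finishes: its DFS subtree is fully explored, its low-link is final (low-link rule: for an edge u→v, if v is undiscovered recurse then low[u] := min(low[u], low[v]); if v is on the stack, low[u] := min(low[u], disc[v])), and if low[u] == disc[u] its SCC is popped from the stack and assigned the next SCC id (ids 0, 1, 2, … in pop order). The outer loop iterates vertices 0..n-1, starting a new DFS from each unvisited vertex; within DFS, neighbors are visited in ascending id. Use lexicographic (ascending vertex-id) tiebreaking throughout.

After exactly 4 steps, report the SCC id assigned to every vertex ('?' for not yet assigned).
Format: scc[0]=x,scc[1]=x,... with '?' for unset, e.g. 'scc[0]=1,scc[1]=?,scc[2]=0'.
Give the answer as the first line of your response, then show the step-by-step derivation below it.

scc[0]=1,scc[1]=0,scc[2]=?,scc[3]=2,scc[4]=?,scc[5]=?,scc[6]=0

step 1: low=(low[0]=0,low[1]=1,low[2]=?,low[3]=?,low[4]=?,low[5]=?,low[6]=1); scc=(scc[0]=?,scc[1]=?,scc[2]=?,scc[3]=?,scc[4]=?,scc[5]=?,scc[6]=?)
step 2: low=(low[0]=0,low[1]=1,low[2]=?,low[3]=?,low[4]=?,low[5]=?,low[6]=1); scc=(scc[0]=?,scc[1]=0,scc[2]=?,scc[3]=?,scc[4]=?,scc[5]=?,scc[6]=0)
step 3: low=(low[0]=0,low[1]=1,low[2]=?,low[3]=?,low[4]=?,low[5]=?,low[6]=1); scc=(scc[0]=1,scc[1]=0,scc[2]=?,scc[3]=?,scc[4]=?,scc[5]=?,scc[6]=0)
step 4: low=(low[0]=0,low[1]=1,low[2]=3,low[3]=4,low[4]=?,low[5]=?,low[6]=1); scc=(scc[0]=1,scc[1]=0,scc[2]=?,scc[3]=2,scc[4]=?,scc[5]=?,scc[6]=0)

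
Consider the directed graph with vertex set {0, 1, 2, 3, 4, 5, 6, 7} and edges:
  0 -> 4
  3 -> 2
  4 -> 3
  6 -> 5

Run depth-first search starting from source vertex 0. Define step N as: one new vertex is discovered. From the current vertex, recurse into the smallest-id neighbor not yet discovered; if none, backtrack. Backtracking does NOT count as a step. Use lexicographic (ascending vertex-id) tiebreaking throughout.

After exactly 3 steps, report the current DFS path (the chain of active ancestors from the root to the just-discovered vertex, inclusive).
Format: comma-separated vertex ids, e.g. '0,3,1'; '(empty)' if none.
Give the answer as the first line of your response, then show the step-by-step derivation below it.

0,4,3

step 1: discover 0; path=0; order=0
step 2: discover 4; path=0>4; order=0,4
step 3: discover 3; path=0>4>3; order=0,4,3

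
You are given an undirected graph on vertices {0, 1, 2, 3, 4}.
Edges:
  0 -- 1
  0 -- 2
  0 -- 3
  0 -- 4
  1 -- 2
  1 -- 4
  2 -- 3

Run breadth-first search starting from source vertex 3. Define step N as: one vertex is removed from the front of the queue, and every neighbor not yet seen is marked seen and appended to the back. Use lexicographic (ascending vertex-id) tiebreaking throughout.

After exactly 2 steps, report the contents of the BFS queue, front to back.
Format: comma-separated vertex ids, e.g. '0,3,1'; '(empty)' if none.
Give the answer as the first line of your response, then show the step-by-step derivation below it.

2,1,4

step 1: dequeue 3; queue=[0,2]; order=3
step 2: dequeue 0; queue=[2,1,4]; order=3,0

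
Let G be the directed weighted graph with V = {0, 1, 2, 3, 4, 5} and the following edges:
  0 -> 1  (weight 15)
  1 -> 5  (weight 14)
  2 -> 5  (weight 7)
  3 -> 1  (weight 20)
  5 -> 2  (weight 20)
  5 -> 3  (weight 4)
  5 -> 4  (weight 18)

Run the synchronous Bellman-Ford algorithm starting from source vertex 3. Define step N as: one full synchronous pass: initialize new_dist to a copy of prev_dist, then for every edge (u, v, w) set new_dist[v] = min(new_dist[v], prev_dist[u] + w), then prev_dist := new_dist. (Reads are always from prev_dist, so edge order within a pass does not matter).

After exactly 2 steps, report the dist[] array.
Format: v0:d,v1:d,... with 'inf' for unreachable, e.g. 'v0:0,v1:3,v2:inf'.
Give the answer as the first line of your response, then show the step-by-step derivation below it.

v0:inf,v1:20,v2:inf,v3:0,v4:inf,v5:34

step 1: dist = v0:inf,v1:20,v2:inf,v3:0,v4:inf,v5:inf
step 2: dist = v0:inf,v1:20,v2:inf,v3:0,v4:inf,v5:34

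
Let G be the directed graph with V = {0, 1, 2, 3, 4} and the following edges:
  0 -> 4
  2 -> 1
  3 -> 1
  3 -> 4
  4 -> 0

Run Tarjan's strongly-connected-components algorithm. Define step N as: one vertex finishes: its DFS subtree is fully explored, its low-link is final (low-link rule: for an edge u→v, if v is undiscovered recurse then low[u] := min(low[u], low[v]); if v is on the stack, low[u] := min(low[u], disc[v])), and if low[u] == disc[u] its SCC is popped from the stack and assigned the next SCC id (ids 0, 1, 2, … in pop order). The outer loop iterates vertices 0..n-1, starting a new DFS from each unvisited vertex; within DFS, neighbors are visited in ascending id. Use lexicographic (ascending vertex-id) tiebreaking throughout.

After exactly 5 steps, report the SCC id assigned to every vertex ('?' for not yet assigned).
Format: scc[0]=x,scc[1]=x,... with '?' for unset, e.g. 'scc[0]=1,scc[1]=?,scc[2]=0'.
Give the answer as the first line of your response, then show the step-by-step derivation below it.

scc[0]=0,scc[1]=1,scc[2]=2,scc[3]=3,scc[4]=0

step 1: low=(low[0]=0,low[1]=?,low[2]=?,low[3]=?,low[4]=0); scc=(scc[0]=?,scc[1]=?,scc[2]=?,scc[3]=?,scc[4]=?)
step 2: low=(low[0]=0,low[1]=?,low[2]=?,low[3]=?,low[4]=0); scc=(scc[0]=0,scc[1]=?,scc[2]=?,scc[3]=?,scc[4]=0)
step 3: low=(low[0]=0,low[1]=2,low[2]=?,low[3]=?,low[4]=0); scc=(scc[0]=0,scc[1]=1,scc[2]=?,scc[3]=?,scc[4]=0)
step 4: low=(low[0]=0,low[1]=2,low[2]=3,low[3]=?,low[4]=0); scc=(scc[0]=0,scc[1]=1,scc[2]=2,scc[3]=?,scc[4]=0)
step 5: low=(low[0]=0,low[1]=2,low[2]=3,low[3]=4,low[4]=0); scc=(scc[0]=0,scc[1]=1,scc[2]=2,scc[3]=3,scc[4]=0)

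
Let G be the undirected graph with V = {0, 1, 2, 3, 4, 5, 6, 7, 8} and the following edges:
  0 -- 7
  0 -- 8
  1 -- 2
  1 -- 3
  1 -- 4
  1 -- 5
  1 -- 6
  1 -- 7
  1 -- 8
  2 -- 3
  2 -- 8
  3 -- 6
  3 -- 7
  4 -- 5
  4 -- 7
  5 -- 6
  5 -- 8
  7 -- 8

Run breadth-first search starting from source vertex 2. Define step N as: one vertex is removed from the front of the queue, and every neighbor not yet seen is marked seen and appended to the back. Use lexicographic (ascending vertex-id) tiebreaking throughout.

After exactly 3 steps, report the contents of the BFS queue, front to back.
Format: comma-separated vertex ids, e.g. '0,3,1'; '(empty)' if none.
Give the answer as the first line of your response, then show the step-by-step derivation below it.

8,4,5,6,7

step 1: dequeue 2; queue=[1,3,8]; order=2
step 2: dequeue 1; queue=[3,8,4,5,6,7]; order=2,1
step 3: dequeue 3; queue=[8,4,5,6,7]; order=2,1,3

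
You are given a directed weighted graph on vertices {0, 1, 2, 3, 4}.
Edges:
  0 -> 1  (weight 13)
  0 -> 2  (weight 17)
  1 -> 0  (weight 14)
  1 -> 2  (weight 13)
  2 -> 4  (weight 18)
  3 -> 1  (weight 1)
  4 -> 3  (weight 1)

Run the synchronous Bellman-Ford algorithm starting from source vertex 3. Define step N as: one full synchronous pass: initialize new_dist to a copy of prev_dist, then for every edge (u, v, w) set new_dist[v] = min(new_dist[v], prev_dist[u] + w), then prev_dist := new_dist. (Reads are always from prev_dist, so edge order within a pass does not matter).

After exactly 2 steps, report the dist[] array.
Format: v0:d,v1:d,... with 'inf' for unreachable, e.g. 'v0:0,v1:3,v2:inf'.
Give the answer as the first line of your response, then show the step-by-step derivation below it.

v0:15,v1:1,v2:14,v3:0,v4:inf

step 1: dist = v0:inf,v1:1,v2:inf,v3:0,v4:inf
step 2: dist = v0:15,v1:1,v2:14,v3:0,v4:inf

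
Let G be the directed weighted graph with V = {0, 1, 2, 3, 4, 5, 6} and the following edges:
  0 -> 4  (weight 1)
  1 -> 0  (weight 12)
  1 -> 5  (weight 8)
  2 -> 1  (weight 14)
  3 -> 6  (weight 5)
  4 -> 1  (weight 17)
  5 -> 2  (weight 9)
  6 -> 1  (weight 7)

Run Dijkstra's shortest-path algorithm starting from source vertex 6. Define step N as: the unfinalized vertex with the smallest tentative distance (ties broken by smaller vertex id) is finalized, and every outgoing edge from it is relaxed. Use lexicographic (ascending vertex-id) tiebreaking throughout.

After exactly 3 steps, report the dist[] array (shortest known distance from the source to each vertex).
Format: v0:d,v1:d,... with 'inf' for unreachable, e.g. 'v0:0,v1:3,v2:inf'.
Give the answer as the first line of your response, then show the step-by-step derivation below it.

v0:19,v1:7,v2:24,v3:inf,v4:inf,v5:15,v6:0

step 1: dist = v0:inf,v1:7,v2:inf,v3:inf,v4:inf,v5:inf,v6:0
step 2: dist = v0:19,v1:7,v2:inf,v3:inf,v4:inf,v5:15,v6:0
step 3: dist = v0:19,v1:7,v2:24,v3:inf,v4:inf,v5:15,v6:0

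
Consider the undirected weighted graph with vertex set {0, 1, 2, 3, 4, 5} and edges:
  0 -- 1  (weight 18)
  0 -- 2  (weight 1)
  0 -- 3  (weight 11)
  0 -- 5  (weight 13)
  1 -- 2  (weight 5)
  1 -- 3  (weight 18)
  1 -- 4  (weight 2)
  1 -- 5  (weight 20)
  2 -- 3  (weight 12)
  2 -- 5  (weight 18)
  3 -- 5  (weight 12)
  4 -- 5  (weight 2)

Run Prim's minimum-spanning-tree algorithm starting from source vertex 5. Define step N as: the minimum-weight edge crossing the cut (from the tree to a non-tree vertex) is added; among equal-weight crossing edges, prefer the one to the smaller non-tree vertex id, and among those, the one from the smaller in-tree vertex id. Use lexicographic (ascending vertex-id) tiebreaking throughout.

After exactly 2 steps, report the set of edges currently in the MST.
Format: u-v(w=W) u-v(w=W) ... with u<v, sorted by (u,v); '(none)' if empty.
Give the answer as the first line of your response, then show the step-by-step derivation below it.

1-4(w=2) 4-5(w=2)

step 1: add edge 4-5 (w=2); MST = {4-5(w=2)}
step 2: add edge 1-4 (w=2); MST = {1-4(w=2) 4-5(w=2)}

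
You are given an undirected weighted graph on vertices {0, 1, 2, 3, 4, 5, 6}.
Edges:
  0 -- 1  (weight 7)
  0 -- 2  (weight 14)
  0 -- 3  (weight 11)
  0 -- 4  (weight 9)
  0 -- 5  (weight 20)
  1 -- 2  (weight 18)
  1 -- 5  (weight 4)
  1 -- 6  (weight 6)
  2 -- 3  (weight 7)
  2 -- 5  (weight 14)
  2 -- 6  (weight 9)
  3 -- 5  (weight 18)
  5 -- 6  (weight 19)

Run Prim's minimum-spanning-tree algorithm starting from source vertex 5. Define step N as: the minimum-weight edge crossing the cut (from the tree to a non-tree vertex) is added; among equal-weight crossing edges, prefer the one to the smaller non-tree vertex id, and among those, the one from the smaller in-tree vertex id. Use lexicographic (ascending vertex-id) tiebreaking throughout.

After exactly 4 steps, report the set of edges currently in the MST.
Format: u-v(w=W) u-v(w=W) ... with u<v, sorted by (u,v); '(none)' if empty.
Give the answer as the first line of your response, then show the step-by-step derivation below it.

0-1(w=7) 1-5(w=4) 1-6(w=6) 2-6(w=9)

step 1: add edge 1-5 (w=4); MST = {1-5(w=4)}
step 2: add edge 1-6 (w=6); MST = {1-5(w=4) 1-6(w=6)}
step 3: add edge 0-1 (w=7); MST = {0-1(w=7) 1-5(w=4) 1-6(w=6)}
step 4: add edge 2-6 (w=9); MST = {0-1(w=7) 1-5(w=4) 1-6(w=6) 2-6(w=9)}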